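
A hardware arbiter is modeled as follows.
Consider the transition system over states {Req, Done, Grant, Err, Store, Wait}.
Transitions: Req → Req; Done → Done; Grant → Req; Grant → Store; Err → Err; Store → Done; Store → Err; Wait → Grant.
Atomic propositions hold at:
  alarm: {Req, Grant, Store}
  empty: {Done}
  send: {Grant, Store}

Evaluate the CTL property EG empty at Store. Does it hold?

No

EG empty: greatest fixpoint, start Z0 = {Done}, keep only states in Sat with some successor in Z. Already a fixed point.
Sat(EG empty) = {Done}
Store ∉ Sat(EG empty) = {Done}, so the formula does not hold at Store.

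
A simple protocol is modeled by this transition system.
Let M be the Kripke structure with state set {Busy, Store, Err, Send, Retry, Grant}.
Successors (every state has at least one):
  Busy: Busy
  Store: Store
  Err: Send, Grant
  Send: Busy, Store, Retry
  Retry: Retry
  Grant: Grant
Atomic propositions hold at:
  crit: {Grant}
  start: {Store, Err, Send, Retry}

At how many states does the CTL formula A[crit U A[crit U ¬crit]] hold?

5

Sat(¬crit) = {Busy, Store, Err, Send, Retry}
A[crit U ¬crit]: least fixpoint, start Z0 = Sat(¬crit) = {Busy, Store, Err, Send, Retry}, add states in Sat(crit) with every successor in Z. Already a fixed point.
Sat(A[crit U ¬crit]) = {Busy, Store, Err, Send, Retry}
A[crit U A[crit U ¬crit]]: least fixpoint, start Z0 = Sat(A[crit U ¬crit]) = {Busy, Store, Err, Send, Retry}, add states in Sat(crit) with every successor in Z. Already a fixed point.
Sat(A[crit U A[crit U ¬crit]]) = {Busy, Store, Err, Send, Retry}
|Sat(A[crit U A[crit U ¬crit]])| = |{Busy, Store, Err, Send, Retry}| = 5.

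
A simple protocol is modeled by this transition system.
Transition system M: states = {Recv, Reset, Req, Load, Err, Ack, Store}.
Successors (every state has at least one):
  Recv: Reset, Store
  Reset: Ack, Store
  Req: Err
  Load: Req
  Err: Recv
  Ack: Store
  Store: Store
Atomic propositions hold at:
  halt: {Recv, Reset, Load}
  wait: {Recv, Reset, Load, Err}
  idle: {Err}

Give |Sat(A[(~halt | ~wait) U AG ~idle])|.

6

Sat(~halt) = {Req, Err, Ack, Store}
Sat(~wait) = {Req, Ack, Store}
Sat(~halt | ~wait) = {Req, Err, Ack, Store}
Sat(~idle) = {Recv, Reset, Req, Load, Ack, Store}
AG ~idle: greatest fixpoint, start Z0 = {Recv, Reset, Req, Load, Ack, Store}, keep only states in Sat with every successor in Z. Z1 = {Recv, Reset, Load, Ack, Store}; Z2 = {Recv, Reset, Ack, Store}; fixed.
Sat(AG ~idle) = {Recv, Reset, Ack, Store}
A[(~halt | ~wait) U AG ~idle]: least fixpoint, start Z0 = Sat(AG ~idle) = {Recv, Reset, Ack, Store}, add states in Sat(~halt | ~wait) with every successor in Z. Z1 = {Recv, Reset, Err, Ack, Store}; Z2 = {Recv, Reset, Req, Err, Ack, Store}; fixed.
Sat(A[(~halt | ~wait) U AG ~idle]) = {Recv, Reset, Req, Err, Ack, Store}
|Sat(A[(~halt | ~wait) U AG ~idle])| = |{Recv, Reset, Req, Err, Ack, Store}| = 6.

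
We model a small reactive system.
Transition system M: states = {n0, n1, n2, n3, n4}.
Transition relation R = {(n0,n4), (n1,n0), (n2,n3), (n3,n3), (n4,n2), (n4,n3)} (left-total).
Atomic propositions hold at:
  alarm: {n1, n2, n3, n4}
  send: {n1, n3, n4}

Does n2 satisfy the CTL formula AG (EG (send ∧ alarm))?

Sat(send ∧ alarm) = {n1, n3, n4}
EG (send ∧ alarm): greatest fixpoint, start Z0 = {n1, n3, n4}, keep only states in Sat with some successor in Z. Z1 = {n3, n4}; fixed.
Sat(EG (send ∧ alarm)) = {n3, n4}
AG (EG (send ∧ alarm)): greatest fixpoint, start Z0 = {n3, n4}, keep only states in Sat with every successor in Z. Z1 = {n3}; fixed.
Sat(AG (EG (send ∧ alarm))) = {n3}
n2 ∉ Sat(AG (EG (send ∧ alarm))) = {n3}, so the formula does not hold at n2.

No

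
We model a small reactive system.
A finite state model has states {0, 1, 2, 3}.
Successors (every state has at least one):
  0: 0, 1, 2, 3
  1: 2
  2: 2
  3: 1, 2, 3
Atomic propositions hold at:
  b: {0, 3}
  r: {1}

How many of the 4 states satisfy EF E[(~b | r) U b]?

Sat(~b) = {1, 2}
Sat(~b | r) = {1, 2}
E[(~b | r) U b]: least fixpoint, start Z0 = Sat(b) = {0, 3}, add states in Sat(~b | r) with some successor in Z. Already a fixed point.
Sat(E[(~b | r) U b]) = {0, 3}
EF E[(~b | r) U b]: least fixpoint, start Z0 = {0, 3}, add states with some successor in Z. Already a fixed point.
Sat(EF E[(~b | r) U b]) = {0, 3}
|Sat(EF E[(~b | r) U b])| = |{0, 3}| = 2.

2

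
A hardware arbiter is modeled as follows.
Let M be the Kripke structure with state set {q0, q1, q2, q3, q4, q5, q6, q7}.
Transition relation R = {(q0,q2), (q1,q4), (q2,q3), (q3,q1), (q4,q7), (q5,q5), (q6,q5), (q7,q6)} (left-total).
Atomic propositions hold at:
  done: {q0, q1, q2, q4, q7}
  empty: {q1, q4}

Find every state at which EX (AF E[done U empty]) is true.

E[done U empty]: least fixpoint, start Z0 = Sat(empty) = {q1, q4}, add states in Sat(done) with some successor in Z. Already a fixed point.
Sat(E[done U empty]) = {q1, q4}
AF E[done U empty]: least fixpoint, start Z0 = {q1, q4}, add states with every successor in Z. Z1 = {q1, q3, q4}; Z2 = {q1, q2, q3, q4}; Z3 = {q0, q1, q2, q3, q4}; fixed.
Sat(AF E[done U empty]) = {q0, q1, q2, q3, q4}
Sat(EX (AF E[done U empty])) = {s : some successor in {q0, q1, q2, q3, q4}} = {q0, q1, q2, q3}

{q0, q1, q2, q3}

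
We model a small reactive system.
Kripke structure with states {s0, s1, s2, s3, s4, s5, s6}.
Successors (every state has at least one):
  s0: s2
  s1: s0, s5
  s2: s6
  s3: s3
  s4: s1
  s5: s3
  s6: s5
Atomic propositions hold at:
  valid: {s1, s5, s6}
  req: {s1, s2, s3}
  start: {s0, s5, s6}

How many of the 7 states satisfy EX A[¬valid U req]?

5

Sat(¬valid) = {s0, s2, s3, s4}
A[¬valid U req]: least fixpoint, start Z0 = Sat(req) = {s1, s2, s3}, add states in Sat(¬valid) with every successor in Z. Z1 = {s0, s1, s2, s3, s4}; fixed.
Sat(A[¬valid U req]) = {s0, s1, s2, s3, s4}
Sat(EX A[¬valid U req]) = {s : some successor in {s0, s1, s2, s3, s4}} = {s0, s1, s3, s4, s5}
|Sat(EX A[¬valid U req])| = |{s0, s1, s3, s4, s5}| = 5.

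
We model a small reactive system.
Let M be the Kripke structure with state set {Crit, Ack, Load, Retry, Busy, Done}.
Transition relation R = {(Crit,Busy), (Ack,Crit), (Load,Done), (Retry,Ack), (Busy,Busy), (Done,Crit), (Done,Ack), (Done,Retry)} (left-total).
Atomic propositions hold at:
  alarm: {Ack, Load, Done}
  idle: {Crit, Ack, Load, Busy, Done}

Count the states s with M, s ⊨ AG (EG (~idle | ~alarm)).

Sat(~idle) = {Retry}
Sat(~alarm) = {Crit, Retry, Busy}
Sat(~idle | ~alarm) = {Crit, Retry, Busy}
EG (~idle | ~alarm): greatest fixpoint, start Z0 = {Crit, Retry, Busy}, keep only states in Sat with some successor in Z. Z1 = {Crit, Busy}; fixed.
Sat(EG (~idle | ~alarm)) = {Crit, Busy}
AG (EG (~idle | ~alarm)): greatest fixpoint, start Z0 = {Crit, Busy}, keep only states in Sat with every successor in Z. Already a fixed point.
Sat(AG (EG (~idle | ~alarm))) = {Crit, Busy}
|Sat(AG (EG (~idle | ~alarm)))| = |{Crit, Busy}| = 2.

2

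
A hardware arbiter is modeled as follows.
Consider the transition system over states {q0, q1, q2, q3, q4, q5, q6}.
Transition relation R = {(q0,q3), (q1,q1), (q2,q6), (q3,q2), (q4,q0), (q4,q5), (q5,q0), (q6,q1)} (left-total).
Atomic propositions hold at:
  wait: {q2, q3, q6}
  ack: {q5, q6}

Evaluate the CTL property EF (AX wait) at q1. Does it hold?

No

Sat(AX wait) = {s : every successor in {q2, q3, q6}} = {q0, q2, q3}
EF (AX wait): least fixpoint, start Z0 = {q0, q2, q3}, add states with some successor in Z. Z1 = {q0, q2, q3, q4, q5}; fixed.
Sat(EF (AX wait)) = {q0, q2, q3, q4, q5}
q1 ∉ Sat(EF (AX wait)) = {q0, q2, q3, q4, q5}, so the formula does not hold at q1.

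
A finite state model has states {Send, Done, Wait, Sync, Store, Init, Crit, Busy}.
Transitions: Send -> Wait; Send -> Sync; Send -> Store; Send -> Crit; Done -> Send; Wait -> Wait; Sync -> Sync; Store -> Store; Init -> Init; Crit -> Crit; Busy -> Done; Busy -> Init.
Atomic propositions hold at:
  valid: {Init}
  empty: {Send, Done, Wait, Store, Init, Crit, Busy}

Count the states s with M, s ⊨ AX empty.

6

Sat(AX empty) = {s : every successor in {Send, Done, Wait, Store, Init, Crit, Busy}} = {Done, Wait, Store, Init, Crit, Busy}
|Sat(AX empty)| = |{Done, Wait, Store, Init, Crit, Busy}| = 6.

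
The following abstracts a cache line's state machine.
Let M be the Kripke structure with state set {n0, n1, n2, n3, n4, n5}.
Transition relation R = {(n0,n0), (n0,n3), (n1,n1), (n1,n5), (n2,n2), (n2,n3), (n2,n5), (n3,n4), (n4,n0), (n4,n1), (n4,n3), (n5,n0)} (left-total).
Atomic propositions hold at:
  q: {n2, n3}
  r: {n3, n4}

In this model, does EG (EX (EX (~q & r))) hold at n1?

No

Sat(~q) = {n0, n1, n4, n5}
Sat(~q & r) = {n4}
Sat(EX (~q & r)) = {s : some successor in {n4}} = {n3}
Sat(EX (EX (~q & r))) = {s : some successor in {n3}} = {n0, n2, n4}
EG (EX (EX (~q & r))): greatest fixpoint, start Z0 = {n0, n2, n4}, keep only states in Sat with some successor in Z. Already a fixed point.
Sat(EG (EX (EX (~q & r)))) = {n0, n2, n4}
n1 ∉ Sat(EG (EX (EX (~q & r)))) = {n0, n2, n4}, so the formula does not hold at n1.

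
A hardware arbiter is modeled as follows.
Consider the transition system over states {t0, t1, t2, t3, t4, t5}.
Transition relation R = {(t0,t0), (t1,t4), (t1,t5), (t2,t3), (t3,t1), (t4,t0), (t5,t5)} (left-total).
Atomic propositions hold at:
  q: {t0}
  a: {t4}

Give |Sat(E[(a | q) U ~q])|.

Sat(a | q) = {t0, t4}
Sat(~q) = {t1, t2, t3, t4, t5}
E[(a | q) U ~q]: least fixpoint, start Z0 = Sat(~q) = {t1, t2, t3, t4, t5}, add states in Sat(a | q) with some successor in Z. Already a fixed point.
Sat(E[(a | q) U ~q]) = {t1, t2, t3, t4, t5}
|Sat(E[(a | q) U ~q])| = |{t1, t2, t3, t4, t5}| = 5.

5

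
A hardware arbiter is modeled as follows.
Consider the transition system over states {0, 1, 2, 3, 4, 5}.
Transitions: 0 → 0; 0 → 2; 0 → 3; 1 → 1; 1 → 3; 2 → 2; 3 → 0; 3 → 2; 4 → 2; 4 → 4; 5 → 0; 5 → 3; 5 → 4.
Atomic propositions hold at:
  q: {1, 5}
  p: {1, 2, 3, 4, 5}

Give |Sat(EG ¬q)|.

Sat(¬q) = {0, 2, 3, 4}
EG ¬q: greatest fixpoint, start Z0 = {0, 2, 3, 4}, keep only states in Sat with some successor in Z. Already a fixed point.
Sat(EG ¬q) = {0, 2, 3, 4}
|Sat(EG ¬q)| = |{0, 2, 3, 4}| = 4.

4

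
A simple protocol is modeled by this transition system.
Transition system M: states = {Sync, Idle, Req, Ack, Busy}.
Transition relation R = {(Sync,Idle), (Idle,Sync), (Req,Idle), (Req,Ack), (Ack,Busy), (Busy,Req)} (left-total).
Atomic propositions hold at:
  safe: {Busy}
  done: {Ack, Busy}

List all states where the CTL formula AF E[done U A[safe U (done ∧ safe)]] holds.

Sat(done ∧ safe) = {Busy}
A[safe U (done ∧ safe)]: least fixpoint, start Z0 = Sat((done ∧ safe)) = {Busy}, add states in Sat(safe) with every successor in Z. Already a fixed point.
Sat(A[safe U (done ∧ safe)]) = {Busy}
E[done U A[safe U (done ∧ safe)]]: least fixpoint, start Z0 = Sat(A[safe U (done ∧ safe)]) = {Busy}, add states in Sat(done) with some successor in Z. Z1 = {Ack, Busy}; fixed.
Sat(E[done U A[safe U (done ∧ safe)]]) = {Ack, Busy}
AF E[done U A[safe U (done ∧ safe)]]: least fixpoint, start Z0 = {Ack, Busy}, add states with every successor in Z. Already a fixed point.
Sat(AF E[done U A[safe U (done ∧ safe)]]) = {Ack, Busy}

{Ack, Busy}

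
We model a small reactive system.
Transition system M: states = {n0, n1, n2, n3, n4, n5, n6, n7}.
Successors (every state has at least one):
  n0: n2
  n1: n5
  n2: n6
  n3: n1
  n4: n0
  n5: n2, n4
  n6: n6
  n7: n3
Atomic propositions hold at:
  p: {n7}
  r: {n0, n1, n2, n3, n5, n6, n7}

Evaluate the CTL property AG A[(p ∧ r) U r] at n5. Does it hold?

Sat(p ∧ r) = {n7}
A[(p ∧ r) U r]: least fixpoint, start Z0 = Sat(r) = {n0, n1, n2, n3, n5, n6, n7}, add states in Sat(p ∧ r) with every successor in Z. Already a fixed point.
Sat(A[(p ∧ r) U r]) = {n0, n1, n2, n3, n5, n6, n7}
AG A[(p ∧ r) U r]: greatest fixpoint, start Z0 = {n0, n1, n2, n3, n5, n6, n7}, keep only states in Sat with every successor in Z. Z1 = {n0, n1, n2, n3, n6, n7}; Z2 = {n0, n2, n3, n6, n7}; Z3 = {n0, n2, n6, n7}; Z4 = {n0, n2, n6}; fixed.
Sat(AG A[(p ∧ r) U r]) = {n0, n2, n6}
n5 ∉ Sat(AG A[(p ∧ r) U r]) = {n0, n2, n6}, so the formula does not hold at n5.

No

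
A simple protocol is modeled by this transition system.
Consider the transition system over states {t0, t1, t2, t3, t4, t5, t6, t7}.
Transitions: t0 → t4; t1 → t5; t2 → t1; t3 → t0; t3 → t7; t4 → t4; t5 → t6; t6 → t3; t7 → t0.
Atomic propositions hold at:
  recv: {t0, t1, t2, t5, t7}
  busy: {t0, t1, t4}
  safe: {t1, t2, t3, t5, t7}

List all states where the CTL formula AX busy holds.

{t0, t2, t4, t7}

Sat(AX busy) = {s : every successor in {t0, t1, t4}} = {t0, t2, t4, t7}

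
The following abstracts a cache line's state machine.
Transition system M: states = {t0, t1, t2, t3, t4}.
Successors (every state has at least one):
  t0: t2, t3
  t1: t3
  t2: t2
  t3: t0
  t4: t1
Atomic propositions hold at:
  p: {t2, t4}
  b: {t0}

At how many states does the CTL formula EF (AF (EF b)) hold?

4

EF b: least fixpoint, start Z0 = {t0}, add states with some successor in Z. Z1 = {t0, t3}; Z2 = {t0, t1, t3}; Z3 = {t0, t1, t3, t4}; fixed.
Sat(EF b) = {t0, t1, t3, t4}
AF (EF b): least fixpoint, start Z0 = {t0, t1, t3, t4}, add states with every successor in Z. Already a fixed point.
Sat(AF (EF b)) = {t0, t1, t3, t4}
EF (AF (EF b)): least fixpoint, start Z0 = {t0, t1, t3, t4}, add states with some successor in Z. Already a fixed point.
Sat(EF (AF (EF b))) = {t0, t1, t3, t4}
|Sat(EF (AF (EF b)))| = |{t0, t1, t3, t4}| = 4.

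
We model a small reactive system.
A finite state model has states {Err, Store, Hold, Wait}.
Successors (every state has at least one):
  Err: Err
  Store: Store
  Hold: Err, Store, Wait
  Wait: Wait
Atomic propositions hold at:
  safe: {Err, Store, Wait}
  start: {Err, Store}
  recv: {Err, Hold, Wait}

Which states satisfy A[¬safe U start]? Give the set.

Sat(¬safe) = {Hold}
A[¬safe U start]: least fixpoint, start Z0 = Sat(start) = {Err, Store}, add states in Sat(¬safe) with every successor in Z. Already a fixed point.
Sat(A[¬safe U start]) = {Err, Store}

{Err, Store}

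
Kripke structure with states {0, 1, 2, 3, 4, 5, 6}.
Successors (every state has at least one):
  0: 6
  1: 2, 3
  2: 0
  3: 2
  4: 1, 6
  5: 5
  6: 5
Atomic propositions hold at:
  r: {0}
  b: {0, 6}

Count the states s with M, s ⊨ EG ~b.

1

Sat(~b) = {1, 2, 3, 4, 5}
EG ~b: greatest fixpoint, start Z0 = {1, 2, 3, 4, 5}, keep only states in Sat with some successor in Z. Z1 = {1, 3, 4, 5}; Z2 = {1, 4, 5}; Z3 = {4, 5}; Z4 = {5}; fixed.
Sat(EG ~b) = {5}
|Sat(EG ~b)| = |{5}| = 1.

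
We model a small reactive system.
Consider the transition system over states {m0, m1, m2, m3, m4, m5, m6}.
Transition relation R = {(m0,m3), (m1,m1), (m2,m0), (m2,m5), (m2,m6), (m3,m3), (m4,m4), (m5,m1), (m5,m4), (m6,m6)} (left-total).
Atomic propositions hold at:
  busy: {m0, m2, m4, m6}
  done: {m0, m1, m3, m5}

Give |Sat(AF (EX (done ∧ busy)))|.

Sat(done ∧ busy) = {m0}
Sat(EX (done ∧ busy)) = {s : some successor in {m0}} = {m2}
AF (EX (done ∧ busy)): least fixpoint, start Z0 = {m2}, add states with every successor in Z. Already a fixed point.
Sat(AF (EX (done ∧ busy))) = {m2}
|Sat(AF (EX (done ∧ busy)))| = |{m2}| = 1.

1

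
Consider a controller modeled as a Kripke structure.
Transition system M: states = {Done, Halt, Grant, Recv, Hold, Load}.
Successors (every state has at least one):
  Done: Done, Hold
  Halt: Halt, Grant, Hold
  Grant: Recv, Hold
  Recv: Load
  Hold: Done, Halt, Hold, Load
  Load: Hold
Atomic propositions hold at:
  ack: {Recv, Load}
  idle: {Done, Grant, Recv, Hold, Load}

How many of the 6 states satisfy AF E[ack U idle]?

5

E[ack U idle]: least fixpoint, start Z0 = Sat(idle) = {Done, Grant, Recv, Hold, Load}, add states in Sat(ack) with some successor in Z. Already a fixed point.
Sat(E[ack U idle]) = {Done, Grant, Recv, Hold, Load}
AF E[ack U idle]: least fixpoint, start Z0 = {Done, Grant, Recv, Hold, Load}, add states with every successor in Z. Already a fixed point.
Sat(AF E[ack U idle]) = {Done, Grant, Recv, Hold, Load}
|Sat(AF E[ack U idle])| = |{Done, Grant, Recv, Hold, Load}| = 5.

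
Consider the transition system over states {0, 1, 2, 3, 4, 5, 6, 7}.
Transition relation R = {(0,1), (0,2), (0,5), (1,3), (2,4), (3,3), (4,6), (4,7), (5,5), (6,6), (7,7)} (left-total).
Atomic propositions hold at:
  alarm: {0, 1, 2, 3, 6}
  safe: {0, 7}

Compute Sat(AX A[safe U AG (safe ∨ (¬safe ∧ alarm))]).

Sat(¬safe) = {1, 2, 3, 4, 5, 6}
Sat(¬safe ∧ alarm) = {1, 2, 3, 6}
Sat(safe ∨ (¬safe ∧ alarm)) = {0, 1, 2, 3, 6, 7}
AG (safe ∨ (¬safe ∧ alarm)): greatest fixpoint, start Z0 = {0, 1, 2, 3, 6, 7}, keep only states in Sat with every successor in Z. Z1 = {1, 3, 6, 7}; fixed.
Sat(AG (safe ∨ (¬safe ∧ alarm))) = {1, 3, 6, 7}
A[safe U AG (safe ∨ (¬safe ∧ alarm))]: least fixpoint, start Z0 = Sat(AG (safe ∨ (¬safe ∧ alarm))) = {1, 3, 6, 7}, add states in Sat(safe) with every successor in Z. Already a fixed point.
Sat(A[safe U AG (safe ∨ (¬safe ∧ alarm))]) = {1, 3, 6, 7}
Sat(AX A[safe U AG (safe ∨ (¬safe ∧ alarm))]) = {s : every successor in {1, 3, 6, 7}} = {1, 3, 4, 6, 7}

{1, 3, 4, 6, 7}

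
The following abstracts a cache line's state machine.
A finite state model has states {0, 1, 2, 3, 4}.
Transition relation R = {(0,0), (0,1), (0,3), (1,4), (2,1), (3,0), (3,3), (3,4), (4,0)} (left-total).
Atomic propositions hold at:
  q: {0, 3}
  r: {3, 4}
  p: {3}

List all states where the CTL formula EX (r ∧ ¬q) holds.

Sat(¬q) = {1, 2, 4}
Sat(r ∧ ¬q) = {4}
Sat(EX (r ∧ ¬q)) = {s : some successor in {4}} = {1, 3}

{1, 3}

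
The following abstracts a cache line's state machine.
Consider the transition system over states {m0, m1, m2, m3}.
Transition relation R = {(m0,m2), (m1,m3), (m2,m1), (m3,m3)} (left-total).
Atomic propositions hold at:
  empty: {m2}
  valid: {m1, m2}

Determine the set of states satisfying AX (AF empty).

{m0}

AF empty: least fixpoint, start Z0 = {m2}, add states with every successor in Z. Z1 = {m0, m2}; fixed.
Sat(AF empty) = {m0, m2}
Sat(AX (AF empty)) = {s : every successor in {m0, m2}} = {m0}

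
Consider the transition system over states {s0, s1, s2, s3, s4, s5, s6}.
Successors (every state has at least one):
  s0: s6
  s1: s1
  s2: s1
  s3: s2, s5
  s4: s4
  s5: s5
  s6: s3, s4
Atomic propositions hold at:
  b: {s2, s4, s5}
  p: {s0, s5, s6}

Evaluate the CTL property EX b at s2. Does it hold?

No

Sat(EX b) = {s : some successor in {s2, s4, s5}} = {s3, s4, s5, s6}
s2 ∉ Sat(EX b) = {s3, s4, s5, s6}, so the formula does not hold at s2.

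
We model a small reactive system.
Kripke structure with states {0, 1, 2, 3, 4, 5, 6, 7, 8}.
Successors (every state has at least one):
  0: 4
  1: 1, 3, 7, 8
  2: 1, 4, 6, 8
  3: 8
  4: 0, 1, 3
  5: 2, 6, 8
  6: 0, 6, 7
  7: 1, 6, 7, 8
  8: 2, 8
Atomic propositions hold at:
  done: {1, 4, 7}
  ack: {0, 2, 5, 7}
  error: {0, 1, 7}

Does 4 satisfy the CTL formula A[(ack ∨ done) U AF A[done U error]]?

No

Sat(ack ∨ done) = {0, 1, 2, 4, 5, 7}
A[done U error]: least fixpoint, start Z0 = Sat(error) = {0, 1, 7}, add states in Sat(done) with every successor in Z. Already a fixed point.
Sat(A[done U error]) = {0, 1, 7}
AF A[done U error]: least fixpoint, start Z0 = {0, 1, 7}, add states with every successor in Z. Already a fixed point.
Sat(AF A[done U error]) = {0, 1, 7}
A[(ack ∨ done) U AF A[done U error]]: least fixpoint, start Z0 = Sat(AF A[done U error]) = {0, 1, 7}, add states in Sat(ack ∨ done) with every successor in Z. Already a fixed point.
Sat(A[(ack ∨ done) U AF A[done U error]]) = {0, 1, 7}
4 ∉ Sat(A[(ack ∨ done) U AF A[done U error]]) = {0, 1, 7}, so the formula does not hold at 4.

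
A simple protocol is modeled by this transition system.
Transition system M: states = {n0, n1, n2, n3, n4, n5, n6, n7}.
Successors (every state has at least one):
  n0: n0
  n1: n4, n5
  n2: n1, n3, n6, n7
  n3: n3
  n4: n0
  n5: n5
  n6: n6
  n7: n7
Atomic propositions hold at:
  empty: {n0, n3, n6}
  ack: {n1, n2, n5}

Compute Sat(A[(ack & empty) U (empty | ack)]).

{n0, n1, n2, n3, n5, n6}

Sat(ack & empty) = ∅
Sat(empty | ack) = {n0, n1, n2, n3, n5, n6}
A[(ack & empty) U (empty | ack)]: least fixpoint, start Z0 = Sat((empty | ack)) = {n0, n1, n2, n3, n5, n6}, add states in Sat(ack & empty) with every successor in Z. Already a fixed point.
Sat(A[(ack & empty) U (empty | ack)]) = {n0, n1, n2, n3, n5, n6}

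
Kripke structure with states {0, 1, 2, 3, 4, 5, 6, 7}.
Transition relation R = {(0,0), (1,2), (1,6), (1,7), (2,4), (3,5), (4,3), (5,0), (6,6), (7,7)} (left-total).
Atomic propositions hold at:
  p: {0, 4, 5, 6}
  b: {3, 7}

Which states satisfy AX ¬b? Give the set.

Sat(¬b) = {0, 1, 2, 4, 5, 6}
Sat(AX ¬b) = {s : every successor in {0, 1, 2, 4, 5, 6}} = {0, 2, 3, 5, 6}

{0, 2, 3, 5, 6}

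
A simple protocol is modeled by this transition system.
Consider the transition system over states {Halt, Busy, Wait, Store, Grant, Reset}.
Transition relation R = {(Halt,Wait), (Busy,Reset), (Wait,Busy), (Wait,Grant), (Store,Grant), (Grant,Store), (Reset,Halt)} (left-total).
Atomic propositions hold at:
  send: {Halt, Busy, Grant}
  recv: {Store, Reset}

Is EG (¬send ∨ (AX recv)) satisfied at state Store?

Sat(¬send) = {Wait, Store, Reset}
Sat(AX recv) = {s : every successor in {Store, Reset}} = {Busy, Grant}
Sat(¬send ∨ (AX recv)) = {Busy, Wait, Store, Grant, Reset}
EG (¬send ∨ (AX recv)): greatest fixpoint, start Z0 = {Busy, Wait, Store, Grant, Reset}, keep only states in Sat with some successor in Z. Z1 = {Busy, Wait, Store, Grant}; Z2 = {Wait, Store, Grant}; fixed.
Sat(EG (¬send ∨ (AX recv))) = {Wait, Store, Grant}
Store ∈ Sat(EG (¬send ∨ (AX recv))) = {Wait, Store, Grant}, so the formula holds at Store.

Yes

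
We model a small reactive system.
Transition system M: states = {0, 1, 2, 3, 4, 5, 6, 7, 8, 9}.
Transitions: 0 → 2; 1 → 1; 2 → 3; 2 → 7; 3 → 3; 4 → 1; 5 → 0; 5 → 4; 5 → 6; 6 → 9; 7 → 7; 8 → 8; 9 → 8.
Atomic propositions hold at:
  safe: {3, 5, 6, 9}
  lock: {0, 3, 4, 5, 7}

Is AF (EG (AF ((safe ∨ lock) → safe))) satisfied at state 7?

No

Sat(safe ∨ lock) = {0, 3, 4, 5, 6, 7, 9}
Sat((safe ∨ lock) → safe) = {1, 2, 3, 5, 6, 8, 9}
AF ((safe ∨ lock) → safe): least fixpoint, start Z0 = {1, 2, 3, 5, 6, 8, 9}, add states with every successor in Z. Z1 = {0, 1, 2, 3, 4, 5, 6, 8, 9}; fixed.
Sat(AF ((safe ∨ lock) → safe)) = {0, 1, 2, 3, 4, 5, 6, 8, 9}
EG (AF ((safe ∨ lock) → safe)): greatest fixpoint, start Z0 = {0, 1, 2, 3, 4, 5, 6, 8, 9}, keep only states in Sat with some successor in Z. Already a fixed point.
Sat(EG (AF ((safe ∨ lock) → safe))) = {0, 1, 2, 3, 4, 5, 6, 8, 9}
AF (EG (AF ((safe ∨ lock) → safe))): least fixpoint, start Z0 = {0, 1, 2, 3, 4, 5, 6, 8, 9}, add states with every successor in Z. Already a fixed point.
Sat(AF (EG (AF ((safe ∨ lock) → safe)))) = {0, 1, 2, 3, 4, 5, 6, 8, 9}
7 ∉ Sat(AF (EG (AF ((safe ∨ lock) → safe)))) = {0, 1, 2, 3, 4, 5, 6, 8, 9}, so the formula does not hold at 7.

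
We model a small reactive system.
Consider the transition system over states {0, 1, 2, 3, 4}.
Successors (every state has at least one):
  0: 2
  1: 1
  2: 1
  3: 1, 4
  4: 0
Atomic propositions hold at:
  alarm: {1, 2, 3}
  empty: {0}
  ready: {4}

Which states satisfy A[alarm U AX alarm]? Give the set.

{0, 1, 2}

Sat(AX alarm) = {s : every successor in {1, 2, 3}} = {0, 1, 2}
A[alarm U AX alarm]: least fixpoint, start Z0 = Sat(AX alarm) = {0, 1, 2}, add states in Sat(alarm) with every successor in Z. Already a fixed point.
Sat(A[alarm U AX alarm]) = {0, 1, 2}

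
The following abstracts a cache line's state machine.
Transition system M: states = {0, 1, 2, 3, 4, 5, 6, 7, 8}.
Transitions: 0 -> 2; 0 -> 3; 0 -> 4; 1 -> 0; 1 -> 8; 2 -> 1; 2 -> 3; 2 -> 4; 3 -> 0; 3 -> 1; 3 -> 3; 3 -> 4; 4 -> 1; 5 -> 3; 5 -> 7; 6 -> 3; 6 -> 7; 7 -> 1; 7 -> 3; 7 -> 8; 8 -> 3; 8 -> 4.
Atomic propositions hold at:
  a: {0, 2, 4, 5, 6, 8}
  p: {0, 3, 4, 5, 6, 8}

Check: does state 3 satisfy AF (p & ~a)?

Sat(~a) = {1, 3, 7}
Sat(p & ~a) = {3}
AF (p & ~a): least fixpoint, start Z0 = {3}, add states with every successor in Z. Already a fixed point.
Sat(AF (p & ~a)) = {3}
3 ∈ Sat(AF (p & ~a)) = {3}, so the formula holds at 3.

Yes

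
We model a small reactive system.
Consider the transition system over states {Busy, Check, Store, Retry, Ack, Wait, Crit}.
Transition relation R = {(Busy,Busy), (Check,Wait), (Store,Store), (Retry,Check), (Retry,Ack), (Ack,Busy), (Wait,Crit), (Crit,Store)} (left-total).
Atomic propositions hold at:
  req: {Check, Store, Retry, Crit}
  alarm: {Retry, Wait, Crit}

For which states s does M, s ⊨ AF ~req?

Sat(~req) = {Busy, Ack, Wait}
AF ~req: least fixpoint, start Z0 = {Busy, Ack, Wait}, add states with every successor in Z. Z1 = {Busy, Check, Ack, Wait}; Z2 = {Busy, Check, Retry, Ack, Wait}; fixed.
Sat(AF ~req) = {Busy, Check, Retry, Ack, Wait}

{Busy, Check, Retry, Ack, Wait}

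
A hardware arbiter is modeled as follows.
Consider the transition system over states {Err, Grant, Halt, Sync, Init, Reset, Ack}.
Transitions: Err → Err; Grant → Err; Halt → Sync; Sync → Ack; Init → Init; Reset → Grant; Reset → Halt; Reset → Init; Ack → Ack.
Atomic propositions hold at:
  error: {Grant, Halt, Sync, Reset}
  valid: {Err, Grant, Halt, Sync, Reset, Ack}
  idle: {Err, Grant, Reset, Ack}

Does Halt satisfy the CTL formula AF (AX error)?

Yes

Sat(AX error) = {s : every successor in {Grant, Halt, Sync, Reset}} = {Halt}
AF (AX error): least fixpoint, start Z0 = {Halt}, add states with every successor in Z. Already a fixed point.
Sat(AF (AX error)) = {Halt}
Halt ∈ Sat(AF (AX error)) = {Halt}, so the formula holds at Halt.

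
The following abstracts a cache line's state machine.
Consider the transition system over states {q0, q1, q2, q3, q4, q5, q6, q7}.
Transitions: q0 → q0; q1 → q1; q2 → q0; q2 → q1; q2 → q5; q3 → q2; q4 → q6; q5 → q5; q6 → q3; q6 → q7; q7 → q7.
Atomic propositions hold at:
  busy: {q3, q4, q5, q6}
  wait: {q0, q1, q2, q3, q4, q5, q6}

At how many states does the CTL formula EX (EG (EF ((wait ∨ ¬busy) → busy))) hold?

5

Sat(¬busy) = {q0, q1, q2, q7}
Sat(wait ∨ ¬busy) = {q0, q1, q2, q3, q4, q5, q6, q7}
Sat((wait ∨ ¬busy) → busy) = {q3, q4, q5, q6}
EF ((wait ∨ ¬busy) → busy): least fixpoint, start Z0 = {q3, q4, q5, q6}, add states with some successor in Z. Z1 = {q2, q3, q4, q5, q6}; fixed.
Sat(EF ((wait ∨ ¬busy) → busy)) = {q2, q3, q4, q5, q6}
EG (EF ((wait ∨ ¬busy) → busy)): greatest fixpoint, start Z0 = {q2, q3, q4, q5, q6}, keep only states in Sat with some successor in Z. Already a fixed point.
Sat(EG (EF ((wait ∨ ¬busy) → busy))) = {q2, q3, q4, q5, q6}
Sat(EX (EG (EF ((wait ∨ ¬busy) → busy)))) = {s : some successor in {q2, q3, q4, q5, q6}} = {q2, q3, q4, q5, q6}
|Sat(EX (EG (EF ((wait ∨ ¬busy) → busy))))| = |{q2, q3, q4, q5, q6}| = 5.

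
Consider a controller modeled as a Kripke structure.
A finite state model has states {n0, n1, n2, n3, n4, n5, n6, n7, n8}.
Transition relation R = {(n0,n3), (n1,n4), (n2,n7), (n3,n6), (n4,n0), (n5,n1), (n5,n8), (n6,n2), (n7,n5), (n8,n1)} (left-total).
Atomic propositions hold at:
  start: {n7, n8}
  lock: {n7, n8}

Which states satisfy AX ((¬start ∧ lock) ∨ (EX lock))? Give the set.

{n6, n7}

Sat(¬start) = {n0, n1, n2, n3, n4, n5, n6}
Sat(¬start ∧ lock) = ∅
Sat(EX lock) = {s : some successor in {n7, n8}} = {n2, n5}
Sat((¬start ∧ lock) ∨ (EX lock)) = {n2, n5}
Sat(AX ((¬start ∧ lock) ∨ (EX lock))) = {s : every successor in {n2, n5}} = {n6, n7}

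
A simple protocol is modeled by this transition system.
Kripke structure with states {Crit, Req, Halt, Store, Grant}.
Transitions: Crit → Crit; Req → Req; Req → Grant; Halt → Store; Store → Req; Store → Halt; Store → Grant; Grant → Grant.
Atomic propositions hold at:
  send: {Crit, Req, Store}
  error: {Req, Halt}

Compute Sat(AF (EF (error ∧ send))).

Sat(error ∧ send) = {Req}
EF (error ∧ send): least fixpoint, start Z0 = {Req}, add states with some successor in Z. Z1 = {Req, Store}; Z2 = {Req, Halt, Store}; fixed.
Sat(EF (error ∧ send)) = {Req, Halt, Store}
AF (EF (error ∧ send)): least fixpoint, start Z0 = {Req, Halt, Store}, add states with every successor in Z. Already a fixed point.
Sat(AF (EF (error ∧ send))) = {Req, Halt, Store}

{Req, Halt, Store}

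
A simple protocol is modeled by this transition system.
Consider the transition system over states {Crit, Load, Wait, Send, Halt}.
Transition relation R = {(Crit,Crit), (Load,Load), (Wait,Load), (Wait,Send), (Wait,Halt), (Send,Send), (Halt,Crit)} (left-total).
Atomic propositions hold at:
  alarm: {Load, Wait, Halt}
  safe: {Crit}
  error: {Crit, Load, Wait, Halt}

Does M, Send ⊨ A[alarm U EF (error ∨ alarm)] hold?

No

Sat(error ∨ alarm) = {Crit, Load, Wait, Halt}
EF (error ∨ alarm): least fixpoint, start Z0 = {Crit, Load, Wait, Halt}, add states with some successor in Z. Already a fixed point.
Sat(EF (error ∨ alarm)) = {Crit, Load, Wait, Halt}
A[alarm U EF (error ∨ alarm)]: least fixpoint, start Z0 = Sat(EF (error ∨ alarm)) = {Crit, Load, Wait, Halt}, add states in Sat(alarm) with every successor in Z. Already a fixed point.
Sat(A[alarm U EF (error ∨ alarm)]) = {Crit, Load, Wait, Halt}
Send ∉ Sat(A[alarm U EF (error ∨ alarm)]) = {Crit, Load, Wait, Halt}, so the formula does not hold at Send.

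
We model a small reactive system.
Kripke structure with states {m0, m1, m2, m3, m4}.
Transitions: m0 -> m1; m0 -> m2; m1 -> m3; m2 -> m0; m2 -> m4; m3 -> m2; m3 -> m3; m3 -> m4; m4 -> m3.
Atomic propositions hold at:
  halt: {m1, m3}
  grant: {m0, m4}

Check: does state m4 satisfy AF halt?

Yes

AF halt: least fixpoint, start Z0 = {m1, m3}, add states with every successor in Z. Z1 = {m1, m3, m4}; fixed.
Sat(AF halt) = {m1, m3, m4}
m4 ∈ Sat(AF halt) = {m1, m3, m4}, so the formula holds at m4.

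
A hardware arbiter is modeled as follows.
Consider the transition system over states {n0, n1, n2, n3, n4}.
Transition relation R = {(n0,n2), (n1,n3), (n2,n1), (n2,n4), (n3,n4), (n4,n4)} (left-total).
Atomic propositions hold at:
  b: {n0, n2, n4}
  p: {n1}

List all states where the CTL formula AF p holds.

AF p: least fixpoint, start Z0 = {n1}, add states with every successor in Z. Already a fixed point.
Sat(AF p) = {n1}

{n1}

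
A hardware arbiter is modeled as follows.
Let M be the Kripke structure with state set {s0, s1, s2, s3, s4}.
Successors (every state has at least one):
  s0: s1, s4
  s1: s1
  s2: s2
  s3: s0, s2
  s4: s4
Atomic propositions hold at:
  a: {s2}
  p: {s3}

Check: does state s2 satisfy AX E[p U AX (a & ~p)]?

Yes

Sat(~p) = {s0, s1, s2, s4}
Sat(a & ~p) = {s2}
Sat(AX (a & ~p)) = {s : every successor in {s2}} = {s2}
E[p U AX (a & ~p)]: least fixpoint, start Z0 = Sat(AX (a & ~p)) = {s2}, add states in Sat(p) with some successor in Z. Z1 = {s2, s3}; fixed.
Sat(E[p U AX (a & ~p)]) = {s2, s3}
Sat(AX E[p U AX (a & ~p)]) = {s : every successor in {s2, s3}} = {s2}
s2 ∈ Sat(AX E[p U AX (a & ~p)]) = {s2}, so the formula holds at s2.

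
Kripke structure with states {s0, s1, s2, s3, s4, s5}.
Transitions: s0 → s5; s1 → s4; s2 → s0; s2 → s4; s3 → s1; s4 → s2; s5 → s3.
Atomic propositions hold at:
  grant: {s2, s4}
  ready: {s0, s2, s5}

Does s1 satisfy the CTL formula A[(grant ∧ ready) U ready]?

Sat(grant ∧ ready) = {s2}
A[(grant ∧ ready) U ready]: least fixpoint, start Z0 = Sat(ready) = {s0, s2, s5}, add states in Sat(grant ∧ ready) with every successor in Z. Already a fixed point.
Sat(A[(grant ∧ ready) U ready]) = {s0, s2, s5}
s1 ∉ Sat(A[(grant ∧ ready) U ready]) = {s0, s2, s5}, so the formula does not hold at s1.

No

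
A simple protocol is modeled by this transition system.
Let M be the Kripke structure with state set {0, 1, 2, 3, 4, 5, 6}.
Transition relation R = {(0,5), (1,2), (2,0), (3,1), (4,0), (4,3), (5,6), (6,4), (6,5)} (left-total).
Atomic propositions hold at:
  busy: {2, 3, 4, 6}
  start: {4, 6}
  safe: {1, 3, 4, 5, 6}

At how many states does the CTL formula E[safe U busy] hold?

E[safe U busy]: least fixpoint, start Z0 = Sat(busy) = {2, 3, 4, 6}, add states in Sat(safe) with some successor in Z. Z1 = {1, 2, 3, 4, 5, 6}; fixed.
Sat(E[safe U busy]) = {1, 2, 3, 4, 5, 6}
|Sat(E[safe U busy])| = |{1, 2, 3, 4, 5, 6}| = 6.

6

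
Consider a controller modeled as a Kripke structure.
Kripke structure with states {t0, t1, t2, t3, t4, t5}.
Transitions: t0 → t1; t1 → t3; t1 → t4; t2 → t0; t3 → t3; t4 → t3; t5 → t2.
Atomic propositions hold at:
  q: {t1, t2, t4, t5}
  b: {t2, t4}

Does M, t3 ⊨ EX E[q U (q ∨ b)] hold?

No

Sat(q ∨ b) = {t1, t2, t4, t5}
E[q U (q ∨ b)]: least fixpoint, start Z0 = Sat((q ∨ b)) = {t1, t2, t4, t5}, add states in Sat(q) with some successor in Z. Already a fixed point.
Sat(E[q U (q ∨ b)]) = {t1, t2, t4, t5}
Sat(EX E[q U (q ∨ b)]) = {s : some successor in {t1, t2, t4, t5}} = {t0, t1, t5}
t3 ∉ Sat(EX E[q U (q ∨ b)]) = {t0, t1, t5}, so the formula does not hold at t3.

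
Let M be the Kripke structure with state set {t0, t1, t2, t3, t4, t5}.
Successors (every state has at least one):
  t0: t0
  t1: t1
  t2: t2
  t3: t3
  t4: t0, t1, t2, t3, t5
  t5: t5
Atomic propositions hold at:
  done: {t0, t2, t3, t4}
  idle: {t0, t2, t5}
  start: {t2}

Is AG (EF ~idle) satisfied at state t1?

Yes

Sat(~idle) = {t1, t3, t4}
EF ~idle: least fixpoint, start Z0 = {t1, t3, t4}, add states with some successor in Z. Already a fixed point.
Sat(EF ~idle) = {t1, t3, t4}
AG (EF ~idle): greatest fixpoint, start Z0 = {t1, t3, t4}, keep only states in Sat with every successor in Z. Z1 = {t1, t3}; fixed.
Sat(AG (EF ~idle)) = {t1, t3}
t1 ∈ Sat(AG (EF ~idle)) = {t1, t3}, so the formula holds at t1.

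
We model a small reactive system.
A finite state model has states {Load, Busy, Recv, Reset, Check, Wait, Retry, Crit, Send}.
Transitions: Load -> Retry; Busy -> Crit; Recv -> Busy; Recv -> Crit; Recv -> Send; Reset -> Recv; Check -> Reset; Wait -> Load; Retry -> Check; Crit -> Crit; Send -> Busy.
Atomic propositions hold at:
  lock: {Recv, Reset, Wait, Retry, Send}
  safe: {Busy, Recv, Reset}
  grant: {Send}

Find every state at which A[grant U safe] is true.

{Busy, Recv, Reset, Send}

A[grant U safe]: least fixpoint, start Z0 = Sat(safe) = {Busy, Recv, Reset}, add states in Sat(grant) with every successor in Z. Z1 = {Busy, Recv, Reset, Send}; fixed.
Sat(A[grant U safe]) = {Busy, Recv, Reset, Send}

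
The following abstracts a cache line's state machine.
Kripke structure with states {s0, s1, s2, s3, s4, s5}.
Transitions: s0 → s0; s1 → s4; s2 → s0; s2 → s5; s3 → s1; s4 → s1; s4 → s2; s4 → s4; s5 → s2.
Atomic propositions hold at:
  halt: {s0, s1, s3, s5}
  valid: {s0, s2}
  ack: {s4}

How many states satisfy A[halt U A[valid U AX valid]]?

3

Sat(AX valid) = {s : every successor in {s0, s2}} = {s0, s5}
A[valid U AX valid]: least fixpoint, start Z0 = Sat(AX valid) = {s0, s5}, add states in Sat(valid) with every successor in Z. Z1 = {s0, s2, s5}; fixed.
Sat(A[valid U AX valid]) = {s0, s2, s5}
A[halt U A[valid U AX valid]]: least fixpoint, start Z0 = Sat(A[valid U AX valid]) = {s0, s2, s5}, add states in Sat(halt) with every successor in Z. Already a fixed point.
Sat(A[halt U A[valid U AX valid]]) = {s0, s2, s5}
|Sat(A[halt U A[valid U AX valid]])| = |{s0, s2, s5}| = 3.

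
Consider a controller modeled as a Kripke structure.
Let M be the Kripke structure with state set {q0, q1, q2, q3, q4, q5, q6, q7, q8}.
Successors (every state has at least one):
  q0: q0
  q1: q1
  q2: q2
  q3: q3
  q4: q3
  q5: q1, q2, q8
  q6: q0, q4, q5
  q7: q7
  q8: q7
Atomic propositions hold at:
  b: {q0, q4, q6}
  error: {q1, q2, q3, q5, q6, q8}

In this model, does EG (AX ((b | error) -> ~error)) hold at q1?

Sat(b | error) = {q0, q1, q2, q3, q4, q5, q6, q8}
Sat(~error) = {q0, q4, q7}
Sat((b | error) -> ~error) = {q0, q4, q7}
Sat(AX ((b | error) -> ~error)) = {s : every successor in {q0, q4, q7}} = {q0, q7, q8}
EG (AX ((b | error) -> ~error)): greatest fixpoint, start Z0 = {q0, q7, q8}, keep only states in Sat with some successor in Z. Already a fixed point.
Sat(EG (AX ((b | error) -> ~error))) = {q0, q7, q8}
q1 ∉ Sat(EG (AX ((b | error) -> ~error))) = {q0, q7, q8}, so the formula does not hold at q1.

No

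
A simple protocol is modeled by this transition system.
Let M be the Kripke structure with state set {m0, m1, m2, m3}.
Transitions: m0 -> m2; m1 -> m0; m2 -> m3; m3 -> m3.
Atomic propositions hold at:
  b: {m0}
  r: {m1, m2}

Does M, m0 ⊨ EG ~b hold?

Sat(~b) = {m1, m2, m3}
EG ~b: greatest fixpoint, start Z0 = {m1, m2, m3}, keep only states in Sat with some successor in Z. Z1 = {m2, m3}; fixed.
Sat(EG ~b) = {m2, m3}
m0 ∉ Sat(EG ~b) = {m2, m3}, so the formula does not hold at m0.

No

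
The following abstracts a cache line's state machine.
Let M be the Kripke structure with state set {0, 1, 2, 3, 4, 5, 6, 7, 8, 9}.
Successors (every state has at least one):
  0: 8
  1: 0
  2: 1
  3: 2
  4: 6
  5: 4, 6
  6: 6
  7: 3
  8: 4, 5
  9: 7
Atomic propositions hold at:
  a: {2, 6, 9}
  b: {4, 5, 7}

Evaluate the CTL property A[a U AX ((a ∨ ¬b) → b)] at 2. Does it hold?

Sat(¬b) = {0, 1, 2, 3, 6, 8, 9}
Sat(a ∨ ¬b) = {0, 1, 2, 3, 6, 8, 9}
Sat((a ∨ ¬b) → b) = {4, 5, 7}
Sat(AX ((a ∨ ¬b) → b)) = {s : every successor in {4, 5, 7}} = {8, 9}
A[a U AX ((a ∨ ¬b) → b)]: least fixpoint, start Z0 = Sat(AX ((a ∨ ¬b) → b)) = {8, 9}, add states in Sat(a) with every successor in Z. Already a fixed point.
Sat(A[a U AX ((a ∨ ¬b) → b)]) = {8, 9}
2 ∉ Sat(A[a U AX ((a ∨ ¬b) → b)]) = {8, 9}, so the formula does not hold at 2.

No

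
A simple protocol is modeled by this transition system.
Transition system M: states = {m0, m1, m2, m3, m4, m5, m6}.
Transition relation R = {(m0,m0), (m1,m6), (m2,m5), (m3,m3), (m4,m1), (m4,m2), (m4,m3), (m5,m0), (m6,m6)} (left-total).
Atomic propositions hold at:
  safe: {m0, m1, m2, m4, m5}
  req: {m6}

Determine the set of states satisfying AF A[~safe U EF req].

{m1, m4, m6}

Sat(~safe) = {m3, m6}
EF req: least fixpoint, start Z0 = {m6}, add states with some successor in Z. Z1 = {m1, m6}; Z2 = {m1, m4, m6}; fixed.
Sat(EF req) = {m1, m4, m6}
A[~safe U EF req]: least fixpoint, start Z0 = Sat(EF req) = {m1, m4, m6}, add states in Sat(~safe) with every successor in Z. Already a fixed point.
Sat(A[~safe U EF req]) = {m1, m4, m6}
AF A[~safe U EF req]: least fixpoint, start Z0 = {m1, m4, m6}, add states with every successor in Z. Already a fixed point.
Sat(AF A[~safe U EF req]) = {m1, m4, m6}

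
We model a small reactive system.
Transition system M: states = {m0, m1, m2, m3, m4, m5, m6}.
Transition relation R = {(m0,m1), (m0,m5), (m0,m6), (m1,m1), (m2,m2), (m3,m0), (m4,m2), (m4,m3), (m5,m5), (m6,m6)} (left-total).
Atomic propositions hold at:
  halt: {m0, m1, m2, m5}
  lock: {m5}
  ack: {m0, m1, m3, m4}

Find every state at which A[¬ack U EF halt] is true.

{m0, m1, m2, m3, m4, m5}

Sat(¬ack) = {m2, m5, m6}
EF halt: least fixpoint, start Z0 = {m0, m1, m2, m5}, add states with some successor in Z. Z1 = {m0, m1, m2, m3, m4, m5}; fixed.
Sat(EF halt) = {m0, m1, m2, m3, m4, m5}
A[¬ack U EF halt]: least fixpoint, start Z0 = Sat(EF halt) = {m0, m1, m2, m3, m4, m5}, add states in Sat(¬ack) with every successor in Z. Already a fixed point.
Sat(A[¬ack U EF halt]) = {m0, m1, m2, m3, m4, m5}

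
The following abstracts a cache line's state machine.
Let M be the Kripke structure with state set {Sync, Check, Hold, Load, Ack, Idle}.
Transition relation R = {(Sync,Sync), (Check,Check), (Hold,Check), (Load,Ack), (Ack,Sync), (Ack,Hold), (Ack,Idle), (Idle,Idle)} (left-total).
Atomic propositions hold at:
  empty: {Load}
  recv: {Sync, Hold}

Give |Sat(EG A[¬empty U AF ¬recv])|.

5

Sat(¬empty) = {Sync, Check, Hold, Ack, Idle}
Sat(¬recv) = {Check, Load, Ack, Idle}
AF ¬recv: least fixpoint, start Z0 = {Check, Load, Ack, Idle}, add states with every successor in Z. Z1 = {Check, Hold, Load, Ack, Idle}; fixed.
Sat(AF ¬recv) = {Check, Hold, Load, Ack, Idle}
A[¬empty U AF ¬recv]: least fixpoint, start Z0 = Sat(AF ¬recv) = {Check, Hold, Load, Ack, Idle}, add states in Sat(¬empty) with every successor in Z. Already a fixed point.
Sat(A[¬empty U AF ¬recv]) = {Check, Hold, Load, Ack, Idle}
EG A[¬empty U AF ¬recv]: greatest fixpoint, start Z0 = {Check, Hold, Load, Ack, Idle}, keep only states in Sat with some successor in Z. Already a fixed point.
Sat(EG A[¬empty U AF ¬recv]) = {Check, Hold, Load, Ack, Idle}
|Sat(EG A[¬empty U AF ¬recv])| = |{Check, Hold, Load, Ack, Idle}| = 5.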